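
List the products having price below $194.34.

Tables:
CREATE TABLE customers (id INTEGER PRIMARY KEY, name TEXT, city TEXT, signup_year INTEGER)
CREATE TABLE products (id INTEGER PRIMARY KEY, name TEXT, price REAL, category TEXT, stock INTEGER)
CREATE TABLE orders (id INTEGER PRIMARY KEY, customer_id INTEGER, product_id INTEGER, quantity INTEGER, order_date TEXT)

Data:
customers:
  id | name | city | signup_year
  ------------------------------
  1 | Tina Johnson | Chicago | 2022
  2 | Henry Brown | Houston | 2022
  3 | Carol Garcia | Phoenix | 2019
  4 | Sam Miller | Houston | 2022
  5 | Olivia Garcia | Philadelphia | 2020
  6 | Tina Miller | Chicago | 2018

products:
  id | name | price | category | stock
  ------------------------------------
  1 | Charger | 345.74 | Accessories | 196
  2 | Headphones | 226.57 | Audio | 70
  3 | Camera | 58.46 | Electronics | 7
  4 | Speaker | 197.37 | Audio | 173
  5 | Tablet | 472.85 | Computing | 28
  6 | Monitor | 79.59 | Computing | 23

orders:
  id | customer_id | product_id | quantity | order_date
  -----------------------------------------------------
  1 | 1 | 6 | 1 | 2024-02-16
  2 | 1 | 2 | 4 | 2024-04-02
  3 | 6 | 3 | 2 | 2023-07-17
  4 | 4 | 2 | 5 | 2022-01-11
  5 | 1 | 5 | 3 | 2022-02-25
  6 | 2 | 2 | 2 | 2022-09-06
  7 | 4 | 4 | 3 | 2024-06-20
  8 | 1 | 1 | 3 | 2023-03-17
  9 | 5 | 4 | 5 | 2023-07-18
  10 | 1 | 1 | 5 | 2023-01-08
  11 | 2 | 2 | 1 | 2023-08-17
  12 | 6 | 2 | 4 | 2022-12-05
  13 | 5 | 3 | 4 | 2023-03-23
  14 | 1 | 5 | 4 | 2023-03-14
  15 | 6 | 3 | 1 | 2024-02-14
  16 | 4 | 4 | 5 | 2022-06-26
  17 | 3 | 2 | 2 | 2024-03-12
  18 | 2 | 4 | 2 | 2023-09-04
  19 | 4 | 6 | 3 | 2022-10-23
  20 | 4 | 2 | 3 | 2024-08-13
SELECT name, price FROM products WHERE price < 194.34

Execution result:
name | price
Camera | 58.46
Monitor | 79.59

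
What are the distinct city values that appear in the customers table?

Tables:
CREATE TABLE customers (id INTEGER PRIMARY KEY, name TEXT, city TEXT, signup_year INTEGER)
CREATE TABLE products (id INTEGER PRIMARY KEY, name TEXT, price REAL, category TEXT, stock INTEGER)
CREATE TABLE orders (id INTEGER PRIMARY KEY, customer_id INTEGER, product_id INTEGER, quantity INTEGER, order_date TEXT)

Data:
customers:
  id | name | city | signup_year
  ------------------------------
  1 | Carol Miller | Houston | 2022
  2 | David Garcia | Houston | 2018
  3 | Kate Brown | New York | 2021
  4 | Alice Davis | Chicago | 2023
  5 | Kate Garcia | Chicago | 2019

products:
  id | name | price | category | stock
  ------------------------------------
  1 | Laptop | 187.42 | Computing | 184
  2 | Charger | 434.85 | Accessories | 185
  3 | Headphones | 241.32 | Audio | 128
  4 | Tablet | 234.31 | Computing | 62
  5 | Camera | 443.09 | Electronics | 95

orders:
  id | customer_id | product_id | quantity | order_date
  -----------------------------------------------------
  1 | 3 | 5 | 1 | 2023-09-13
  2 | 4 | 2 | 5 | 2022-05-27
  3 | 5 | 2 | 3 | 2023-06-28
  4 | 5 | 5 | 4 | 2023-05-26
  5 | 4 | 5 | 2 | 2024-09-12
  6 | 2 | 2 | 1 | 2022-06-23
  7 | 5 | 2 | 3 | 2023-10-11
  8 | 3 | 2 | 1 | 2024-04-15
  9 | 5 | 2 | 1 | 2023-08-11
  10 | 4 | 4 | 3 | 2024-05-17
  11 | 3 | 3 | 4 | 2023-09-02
SELECT DISTINCT city FROM customers

Execution result:
city
Houston
New York
Chicago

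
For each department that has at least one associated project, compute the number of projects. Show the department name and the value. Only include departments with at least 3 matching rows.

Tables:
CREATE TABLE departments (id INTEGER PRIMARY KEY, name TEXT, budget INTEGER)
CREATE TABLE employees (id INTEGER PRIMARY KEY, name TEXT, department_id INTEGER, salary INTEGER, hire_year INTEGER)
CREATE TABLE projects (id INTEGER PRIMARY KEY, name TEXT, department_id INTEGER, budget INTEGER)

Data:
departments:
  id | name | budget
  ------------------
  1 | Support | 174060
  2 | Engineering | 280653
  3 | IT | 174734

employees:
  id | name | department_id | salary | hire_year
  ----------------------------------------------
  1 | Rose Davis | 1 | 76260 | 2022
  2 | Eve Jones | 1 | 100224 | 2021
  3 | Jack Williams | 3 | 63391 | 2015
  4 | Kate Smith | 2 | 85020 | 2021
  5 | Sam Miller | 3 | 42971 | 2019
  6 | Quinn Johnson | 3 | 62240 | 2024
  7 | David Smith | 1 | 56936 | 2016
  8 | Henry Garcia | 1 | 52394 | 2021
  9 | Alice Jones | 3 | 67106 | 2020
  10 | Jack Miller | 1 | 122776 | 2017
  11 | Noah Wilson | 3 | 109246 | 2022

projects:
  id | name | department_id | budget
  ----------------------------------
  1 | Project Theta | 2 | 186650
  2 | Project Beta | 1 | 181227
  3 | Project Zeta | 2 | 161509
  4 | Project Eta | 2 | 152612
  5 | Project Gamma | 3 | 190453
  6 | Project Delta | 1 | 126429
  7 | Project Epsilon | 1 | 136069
SELECT p.name, COUNT(*) AS n FROM projects c JOIN departments p ON c.department_id = p.id GROUP BY p.id, p.name HAVING COUNT(*) >= 3

Execution result:
name | n
Support | 3
Engineering | 3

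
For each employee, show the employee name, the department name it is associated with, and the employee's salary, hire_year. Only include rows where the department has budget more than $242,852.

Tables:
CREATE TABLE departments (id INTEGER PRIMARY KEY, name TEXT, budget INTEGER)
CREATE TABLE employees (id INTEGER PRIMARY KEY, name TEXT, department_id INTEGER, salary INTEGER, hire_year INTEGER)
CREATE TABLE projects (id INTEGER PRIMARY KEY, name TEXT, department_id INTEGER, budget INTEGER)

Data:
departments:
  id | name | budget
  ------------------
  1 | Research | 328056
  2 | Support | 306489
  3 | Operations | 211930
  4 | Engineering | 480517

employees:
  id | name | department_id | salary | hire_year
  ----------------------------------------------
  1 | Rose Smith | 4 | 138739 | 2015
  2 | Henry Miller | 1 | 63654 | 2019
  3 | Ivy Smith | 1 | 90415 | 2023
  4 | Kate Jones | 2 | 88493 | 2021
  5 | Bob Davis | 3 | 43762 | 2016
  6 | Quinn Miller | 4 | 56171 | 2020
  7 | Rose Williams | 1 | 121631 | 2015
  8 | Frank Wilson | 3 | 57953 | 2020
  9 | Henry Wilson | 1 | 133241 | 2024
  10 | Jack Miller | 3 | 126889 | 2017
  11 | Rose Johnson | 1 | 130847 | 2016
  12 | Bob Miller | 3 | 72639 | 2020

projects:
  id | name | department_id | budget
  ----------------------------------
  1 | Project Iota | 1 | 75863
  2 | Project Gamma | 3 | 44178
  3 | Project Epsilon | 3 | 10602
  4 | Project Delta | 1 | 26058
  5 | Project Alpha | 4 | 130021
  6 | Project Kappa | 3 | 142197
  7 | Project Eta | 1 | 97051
SELECT c.name, p.name AS department, c.salary, c.hire_year FROM employees c JOIN departments p ON c.department_id = p.id WHERE p.budget > 242852

Execution result:
name | department | salary | hire_year
Rose Smith | Engineering | 138739 | 2015
Henry Miller | Research | 63654 | 2019
Ivy Smith | Research | 90415 | 2023
Kate Jones | Support | 88493 | 2021
Quinn Miller | Engineering | 56171 | 2020
Rose Williams | Research | 121631 | 2015
Henry Wilson | Research | 133241 | 2024
Rose Johnson | Research | 130847 | 2016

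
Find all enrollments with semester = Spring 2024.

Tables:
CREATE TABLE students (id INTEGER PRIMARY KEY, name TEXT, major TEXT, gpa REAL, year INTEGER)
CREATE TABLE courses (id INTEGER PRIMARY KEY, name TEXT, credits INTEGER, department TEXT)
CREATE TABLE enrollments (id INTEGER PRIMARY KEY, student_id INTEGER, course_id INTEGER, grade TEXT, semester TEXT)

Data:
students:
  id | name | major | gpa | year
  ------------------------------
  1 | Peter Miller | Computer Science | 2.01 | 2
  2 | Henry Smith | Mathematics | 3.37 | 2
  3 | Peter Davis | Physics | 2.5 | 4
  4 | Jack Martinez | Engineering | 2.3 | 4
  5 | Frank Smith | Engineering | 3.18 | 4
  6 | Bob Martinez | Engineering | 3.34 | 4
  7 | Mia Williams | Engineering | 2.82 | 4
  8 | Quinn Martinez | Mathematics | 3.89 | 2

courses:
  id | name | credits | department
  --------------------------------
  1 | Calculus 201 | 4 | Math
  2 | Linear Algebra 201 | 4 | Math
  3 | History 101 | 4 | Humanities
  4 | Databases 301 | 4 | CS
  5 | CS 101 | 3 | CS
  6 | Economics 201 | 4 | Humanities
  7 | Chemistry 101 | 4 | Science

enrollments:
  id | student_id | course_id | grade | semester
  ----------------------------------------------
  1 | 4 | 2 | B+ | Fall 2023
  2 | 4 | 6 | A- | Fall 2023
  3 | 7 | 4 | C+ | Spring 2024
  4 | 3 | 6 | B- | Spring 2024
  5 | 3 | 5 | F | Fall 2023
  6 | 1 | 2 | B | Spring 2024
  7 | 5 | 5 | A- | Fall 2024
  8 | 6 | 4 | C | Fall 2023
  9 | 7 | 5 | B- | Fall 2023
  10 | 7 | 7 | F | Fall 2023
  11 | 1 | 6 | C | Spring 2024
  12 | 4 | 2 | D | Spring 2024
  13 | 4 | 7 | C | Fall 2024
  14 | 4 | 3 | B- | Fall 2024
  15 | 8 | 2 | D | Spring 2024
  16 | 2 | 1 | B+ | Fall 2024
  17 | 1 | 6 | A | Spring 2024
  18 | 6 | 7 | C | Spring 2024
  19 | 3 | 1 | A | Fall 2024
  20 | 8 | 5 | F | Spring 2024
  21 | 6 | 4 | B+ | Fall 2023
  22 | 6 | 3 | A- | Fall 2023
SELECT id, semester FROM enrollments WHERE semester = 'Spring 2024'

Execution result:
id | semester
3 | Spring 2024
4 | Spring 2024
6 | Spring 2024
11 | Spring 2024
12 | Spring 2024
15 | Spring 2024
17 | Spring 2024
18 | Spring 2024
20 | Spring 2024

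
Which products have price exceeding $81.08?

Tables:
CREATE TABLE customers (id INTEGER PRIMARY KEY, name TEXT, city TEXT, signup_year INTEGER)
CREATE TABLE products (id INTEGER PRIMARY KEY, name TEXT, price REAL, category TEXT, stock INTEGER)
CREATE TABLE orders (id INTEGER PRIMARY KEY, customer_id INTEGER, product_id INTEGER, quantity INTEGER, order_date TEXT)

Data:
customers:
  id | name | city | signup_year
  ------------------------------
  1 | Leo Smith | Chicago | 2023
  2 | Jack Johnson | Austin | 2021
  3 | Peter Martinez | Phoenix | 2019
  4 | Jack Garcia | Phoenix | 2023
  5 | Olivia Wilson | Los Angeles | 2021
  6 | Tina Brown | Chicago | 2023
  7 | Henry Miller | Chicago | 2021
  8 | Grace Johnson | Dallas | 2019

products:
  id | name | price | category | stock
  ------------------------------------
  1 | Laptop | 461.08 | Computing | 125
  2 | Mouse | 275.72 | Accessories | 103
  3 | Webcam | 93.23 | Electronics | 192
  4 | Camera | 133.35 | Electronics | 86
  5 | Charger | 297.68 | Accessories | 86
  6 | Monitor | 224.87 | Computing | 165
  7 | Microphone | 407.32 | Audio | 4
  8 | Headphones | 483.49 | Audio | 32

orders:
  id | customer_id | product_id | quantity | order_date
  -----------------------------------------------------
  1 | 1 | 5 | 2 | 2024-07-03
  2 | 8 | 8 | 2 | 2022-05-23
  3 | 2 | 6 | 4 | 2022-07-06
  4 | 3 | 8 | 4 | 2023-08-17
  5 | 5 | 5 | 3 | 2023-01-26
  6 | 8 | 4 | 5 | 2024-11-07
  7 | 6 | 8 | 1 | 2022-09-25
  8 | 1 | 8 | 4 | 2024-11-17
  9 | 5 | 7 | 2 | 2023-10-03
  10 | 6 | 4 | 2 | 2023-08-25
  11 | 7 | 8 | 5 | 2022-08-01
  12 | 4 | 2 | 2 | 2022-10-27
SELECT name, price FROM products WHERE price > 81.08

Execution result:
name | price
Laptop | 461.08
Mouse | 275.72
Webcam | 93.23
Camera | 133.35
Charger | 297.68
Monitor | 224.87
Microphone | 407.32
Headphones | 483.49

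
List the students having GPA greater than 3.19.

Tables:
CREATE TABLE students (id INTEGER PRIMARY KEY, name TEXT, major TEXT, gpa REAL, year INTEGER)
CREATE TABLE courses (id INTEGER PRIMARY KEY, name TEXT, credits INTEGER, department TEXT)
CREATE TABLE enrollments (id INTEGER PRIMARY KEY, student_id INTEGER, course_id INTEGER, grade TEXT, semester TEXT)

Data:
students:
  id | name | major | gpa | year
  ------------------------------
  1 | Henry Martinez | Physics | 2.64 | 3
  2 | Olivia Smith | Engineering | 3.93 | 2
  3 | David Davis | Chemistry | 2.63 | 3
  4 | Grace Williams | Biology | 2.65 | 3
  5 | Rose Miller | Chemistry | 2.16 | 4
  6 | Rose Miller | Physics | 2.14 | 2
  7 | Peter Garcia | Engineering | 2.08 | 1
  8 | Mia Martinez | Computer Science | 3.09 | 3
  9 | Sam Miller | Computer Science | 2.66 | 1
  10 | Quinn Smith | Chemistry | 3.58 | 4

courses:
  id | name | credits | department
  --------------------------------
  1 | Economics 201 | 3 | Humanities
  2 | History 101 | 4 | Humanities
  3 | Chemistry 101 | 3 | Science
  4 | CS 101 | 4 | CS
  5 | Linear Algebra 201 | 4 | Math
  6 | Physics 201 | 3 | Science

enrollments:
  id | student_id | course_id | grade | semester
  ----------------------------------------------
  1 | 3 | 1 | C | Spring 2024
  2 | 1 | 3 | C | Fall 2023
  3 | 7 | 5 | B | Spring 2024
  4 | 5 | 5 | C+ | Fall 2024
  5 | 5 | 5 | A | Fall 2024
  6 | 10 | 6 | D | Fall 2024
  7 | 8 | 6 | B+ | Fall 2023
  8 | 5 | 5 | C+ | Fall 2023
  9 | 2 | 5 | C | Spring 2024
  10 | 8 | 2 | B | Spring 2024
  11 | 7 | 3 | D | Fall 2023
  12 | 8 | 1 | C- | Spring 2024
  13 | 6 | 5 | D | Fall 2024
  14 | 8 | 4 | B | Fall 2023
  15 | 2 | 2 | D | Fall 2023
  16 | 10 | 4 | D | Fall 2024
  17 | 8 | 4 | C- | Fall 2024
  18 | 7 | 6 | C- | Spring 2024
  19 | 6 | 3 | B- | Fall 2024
SELECT name, gpa FROM students WHERE gpa > 3.19

Execution result:
name | gpa
Olivia Smith | 3.93
Quinn Smith | 3.58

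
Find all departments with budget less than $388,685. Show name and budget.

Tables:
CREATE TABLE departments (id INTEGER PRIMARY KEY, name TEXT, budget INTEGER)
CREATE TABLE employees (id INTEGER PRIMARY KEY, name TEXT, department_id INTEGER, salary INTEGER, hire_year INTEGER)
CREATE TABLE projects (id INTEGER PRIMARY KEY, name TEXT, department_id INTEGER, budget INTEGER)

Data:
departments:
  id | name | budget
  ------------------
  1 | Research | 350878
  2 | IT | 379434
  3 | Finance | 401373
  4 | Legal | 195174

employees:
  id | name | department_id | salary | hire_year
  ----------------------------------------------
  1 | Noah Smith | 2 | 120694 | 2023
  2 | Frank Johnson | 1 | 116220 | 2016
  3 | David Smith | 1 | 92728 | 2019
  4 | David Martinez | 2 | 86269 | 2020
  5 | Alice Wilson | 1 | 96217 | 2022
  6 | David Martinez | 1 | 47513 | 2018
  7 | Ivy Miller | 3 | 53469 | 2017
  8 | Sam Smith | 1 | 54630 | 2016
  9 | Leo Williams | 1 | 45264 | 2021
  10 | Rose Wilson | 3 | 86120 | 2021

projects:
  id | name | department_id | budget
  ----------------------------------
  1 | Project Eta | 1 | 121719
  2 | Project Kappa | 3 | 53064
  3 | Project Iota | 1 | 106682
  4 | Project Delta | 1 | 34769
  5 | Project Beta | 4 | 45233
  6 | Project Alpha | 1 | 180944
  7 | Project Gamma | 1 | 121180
SELECT name, budget FROM departments WHERE budget < 388685

Execution result:
name | budget
Research | 350878
IT | 379434
Legal | 195174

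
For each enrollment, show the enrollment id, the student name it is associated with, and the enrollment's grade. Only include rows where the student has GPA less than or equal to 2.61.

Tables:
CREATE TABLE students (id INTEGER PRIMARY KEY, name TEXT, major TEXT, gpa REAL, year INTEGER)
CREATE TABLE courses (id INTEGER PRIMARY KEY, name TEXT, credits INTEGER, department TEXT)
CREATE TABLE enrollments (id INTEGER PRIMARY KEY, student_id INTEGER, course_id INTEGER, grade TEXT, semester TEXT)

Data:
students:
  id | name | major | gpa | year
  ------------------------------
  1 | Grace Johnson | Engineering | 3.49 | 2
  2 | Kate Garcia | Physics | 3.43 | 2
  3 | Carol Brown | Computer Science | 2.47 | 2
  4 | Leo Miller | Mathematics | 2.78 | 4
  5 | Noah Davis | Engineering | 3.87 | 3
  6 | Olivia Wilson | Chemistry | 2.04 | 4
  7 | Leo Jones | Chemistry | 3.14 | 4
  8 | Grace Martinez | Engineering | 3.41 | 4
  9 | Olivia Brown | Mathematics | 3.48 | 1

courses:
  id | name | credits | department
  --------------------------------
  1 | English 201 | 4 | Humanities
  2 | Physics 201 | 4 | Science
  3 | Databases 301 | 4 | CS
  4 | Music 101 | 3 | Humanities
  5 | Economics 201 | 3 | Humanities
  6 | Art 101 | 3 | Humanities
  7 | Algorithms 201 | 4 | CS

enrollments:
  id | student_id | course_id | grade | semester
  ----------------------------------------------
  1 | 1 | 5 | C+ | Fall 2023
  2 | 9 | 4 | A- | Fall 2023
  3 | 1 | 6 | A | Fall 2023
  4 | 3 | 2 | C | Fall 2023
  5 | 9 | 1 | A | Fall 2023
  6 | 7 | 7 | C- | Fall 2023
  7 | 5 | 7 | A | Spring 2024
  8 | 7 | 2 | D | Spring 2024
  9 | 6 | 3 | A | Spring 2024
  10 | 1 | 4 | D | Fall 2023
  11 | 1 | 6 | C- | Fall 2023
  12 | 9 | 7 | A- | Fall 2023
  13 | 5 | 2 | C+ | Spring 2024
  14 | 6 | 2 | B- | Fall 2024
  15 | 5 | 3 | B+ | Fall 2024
SELECT c.id, p.name AS student, c.grade FROM enrollments c JOIN students p ON c.student_id = p.id WHERE p.gpa <= 2.61

Execution result:
id | student | grade
4 | Carol Brown | C
9 | Olivia Wilson | A
14 | Olivia Wilson | B-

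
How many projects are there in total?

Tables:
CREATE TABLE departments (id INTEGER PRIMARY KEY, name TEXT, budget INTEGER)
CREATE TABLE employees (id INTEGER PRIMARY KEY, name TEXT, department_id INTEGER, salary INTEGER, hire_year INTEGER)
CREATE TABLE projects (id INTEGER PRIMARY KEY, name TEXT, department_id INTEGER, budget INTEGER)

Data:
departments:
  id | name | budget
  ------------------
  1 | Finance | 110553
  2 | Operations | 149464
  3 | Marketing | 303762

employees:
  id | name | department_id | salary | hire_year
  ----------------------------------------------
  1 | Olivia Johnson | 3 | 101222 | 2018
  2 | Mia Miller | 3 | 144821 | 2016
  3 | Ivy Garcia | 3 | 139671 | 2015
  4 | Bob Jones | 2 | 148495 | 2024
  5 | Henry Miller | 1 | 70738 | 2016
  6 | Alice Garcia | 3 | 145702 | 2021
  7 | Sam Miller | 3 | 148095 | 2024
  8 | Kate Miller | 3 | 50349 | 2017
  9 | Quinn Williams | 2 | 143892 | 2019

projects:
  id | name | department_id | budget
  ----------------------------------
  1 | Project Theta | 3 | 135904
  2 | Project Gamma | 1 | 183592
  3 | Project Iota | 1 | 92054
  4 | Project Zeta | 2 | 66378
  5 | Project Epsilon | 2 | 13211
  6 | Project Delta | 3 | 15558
SELECT COUNT(*) FROM projects

Execution result:
6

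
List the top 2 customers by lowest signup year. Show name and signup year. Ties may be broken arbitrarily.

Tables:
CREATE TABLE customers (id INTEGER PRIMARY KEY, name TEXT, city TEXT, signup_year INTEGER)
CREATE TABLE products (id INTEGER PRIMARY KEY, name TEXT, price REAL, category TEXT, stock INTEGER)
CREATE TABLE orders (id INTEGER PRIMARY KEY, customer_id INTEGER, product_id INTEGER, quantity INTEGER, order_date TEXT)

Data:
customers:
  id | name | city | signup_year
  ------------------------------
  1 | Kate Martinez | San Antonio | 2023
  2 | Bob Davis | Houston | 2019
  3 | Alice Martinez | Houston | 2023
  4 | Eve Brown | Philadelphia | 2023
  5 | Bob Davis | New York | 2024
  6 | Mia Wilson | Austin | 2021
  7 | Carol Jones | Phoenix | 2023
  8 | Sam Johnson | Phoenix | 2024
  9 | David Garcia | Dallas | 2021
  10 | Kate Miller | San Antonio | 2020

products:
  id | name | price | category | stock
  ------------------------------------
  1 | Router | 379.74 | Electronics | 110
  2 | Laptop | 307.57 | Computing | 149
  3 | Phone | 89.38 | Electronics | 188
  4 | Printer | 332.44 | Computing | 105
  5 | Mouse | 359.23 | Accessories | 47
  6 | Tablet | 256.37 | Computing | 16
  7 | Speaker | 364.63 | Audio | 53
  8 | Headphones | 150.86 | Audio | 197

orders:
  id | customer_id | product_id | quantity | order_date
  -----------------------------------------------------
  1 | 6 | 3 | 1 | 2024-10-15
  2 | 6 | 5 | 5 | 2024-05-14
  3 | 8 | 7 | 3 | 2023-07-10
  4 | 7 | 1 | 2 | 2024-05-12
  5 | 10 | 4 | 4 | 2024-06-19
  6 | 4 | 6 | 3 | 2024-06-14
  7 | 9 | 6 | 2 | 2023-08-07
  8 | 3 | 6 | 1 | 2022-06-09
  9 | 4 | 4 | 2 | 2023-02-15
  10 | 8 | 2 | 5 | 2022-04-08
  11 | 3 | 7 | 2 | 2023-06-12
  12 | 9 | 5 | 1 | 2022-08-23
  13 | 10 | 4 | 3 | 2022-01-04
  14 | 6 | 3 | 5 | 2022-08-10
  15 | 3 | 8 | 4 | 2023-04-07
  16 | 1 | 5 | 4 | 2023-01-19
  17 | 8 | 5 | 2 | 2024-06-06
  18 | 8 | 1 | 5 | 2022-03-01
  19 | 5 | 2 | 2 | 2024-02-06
SELECT name, signup_year FROM customers ORDER BY signup_year ASC LIMIT 2

Execution result:
name | signup_year
Bob Davis | 2019
Kate Miller | 2020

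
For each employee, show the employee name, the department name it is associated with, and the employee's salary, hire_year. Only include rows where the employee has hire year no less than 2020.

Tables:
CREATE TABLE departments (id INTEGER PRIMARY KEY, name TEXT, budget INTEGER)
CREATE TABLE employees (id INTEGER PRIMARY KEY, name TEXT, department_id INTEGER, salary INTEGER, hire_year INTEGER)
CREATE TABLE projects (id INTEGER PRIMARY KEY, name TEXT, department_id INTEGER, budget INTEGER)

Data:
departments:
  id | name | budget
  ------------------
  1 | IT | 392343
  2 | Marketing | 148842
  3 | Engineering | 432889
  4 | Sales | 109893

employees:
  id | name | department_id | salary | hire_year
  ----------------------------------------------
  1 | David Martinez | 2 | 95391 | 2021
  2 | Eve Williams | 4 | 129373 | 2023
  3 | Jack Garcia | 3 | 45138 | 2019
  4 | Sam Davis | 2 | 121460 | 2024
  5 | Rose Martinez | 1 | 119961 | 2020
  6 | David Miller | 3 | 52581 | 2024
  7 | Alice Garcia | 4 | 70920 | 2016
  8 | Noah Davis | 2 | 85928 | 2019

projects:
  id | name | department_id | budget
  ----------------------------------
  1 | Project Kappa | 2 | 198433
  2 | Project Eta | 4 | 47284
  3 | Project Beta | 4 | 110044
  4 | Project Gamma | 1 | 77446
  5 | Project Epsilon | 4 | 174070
SELECT c.name, p.name AS department, c.salary, c.hire_year FROM employees c JOIN departments p ON c.department_id = p.id WHERE c.hire_year >= 2020

Execution result:
name | department | salary | hire_year
David Martinez | Marketing | 95391 | 2021
Eve Williams | Sales | 129373 | 2023
Sam Davis | Marketing | 121460 | 2024
Rose Martinez | IT | 119961 | 2020
David Miller | Engineering | 52581 | 2024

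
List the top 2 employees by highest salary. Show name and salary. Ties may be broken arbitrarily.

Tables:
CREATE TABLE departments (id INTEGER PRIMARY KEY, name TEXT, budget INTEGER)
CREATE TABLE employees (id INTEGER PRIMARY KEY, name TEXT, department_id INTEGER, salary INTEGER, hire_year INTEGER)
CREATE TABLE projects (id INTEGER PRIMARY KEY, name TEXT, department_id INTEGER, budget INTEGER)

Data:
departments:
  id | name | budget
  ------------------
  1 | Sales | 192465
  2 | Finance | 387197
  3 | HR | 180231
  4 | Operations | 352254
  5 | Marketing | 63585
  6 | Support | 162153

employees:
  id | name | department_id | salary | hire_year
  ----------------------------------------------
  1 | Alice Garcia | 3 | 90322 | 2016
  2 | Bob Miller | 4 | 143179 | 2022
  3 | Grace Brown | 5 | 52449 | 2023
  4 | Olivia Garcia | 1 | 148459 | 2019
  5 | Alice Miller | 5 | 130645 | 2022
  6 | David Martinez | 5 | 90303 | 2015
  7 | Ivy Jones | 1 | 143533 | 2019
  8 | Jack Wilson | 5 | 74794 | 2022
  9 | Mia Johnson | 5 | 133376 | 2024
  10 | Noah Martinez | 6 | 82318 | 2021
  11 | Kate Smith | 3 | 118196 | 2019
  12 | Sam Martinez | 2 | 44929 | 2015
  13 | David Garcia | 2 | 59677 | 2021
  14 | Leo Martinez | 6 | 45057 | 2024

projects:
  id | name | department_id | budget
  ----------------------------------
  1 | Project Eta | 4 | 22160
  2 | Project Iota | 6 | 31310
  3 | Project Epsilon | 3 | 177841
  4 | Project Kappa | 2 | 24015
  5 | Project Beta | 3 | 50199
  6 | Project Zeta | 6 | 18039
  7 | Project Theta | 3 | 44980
SELECT name, salary FROM employees ORDER BY salary DESC LIMIT 2

Execution result:
name | salary
Olivia Garcia | 148459
Ivy Jones | 143533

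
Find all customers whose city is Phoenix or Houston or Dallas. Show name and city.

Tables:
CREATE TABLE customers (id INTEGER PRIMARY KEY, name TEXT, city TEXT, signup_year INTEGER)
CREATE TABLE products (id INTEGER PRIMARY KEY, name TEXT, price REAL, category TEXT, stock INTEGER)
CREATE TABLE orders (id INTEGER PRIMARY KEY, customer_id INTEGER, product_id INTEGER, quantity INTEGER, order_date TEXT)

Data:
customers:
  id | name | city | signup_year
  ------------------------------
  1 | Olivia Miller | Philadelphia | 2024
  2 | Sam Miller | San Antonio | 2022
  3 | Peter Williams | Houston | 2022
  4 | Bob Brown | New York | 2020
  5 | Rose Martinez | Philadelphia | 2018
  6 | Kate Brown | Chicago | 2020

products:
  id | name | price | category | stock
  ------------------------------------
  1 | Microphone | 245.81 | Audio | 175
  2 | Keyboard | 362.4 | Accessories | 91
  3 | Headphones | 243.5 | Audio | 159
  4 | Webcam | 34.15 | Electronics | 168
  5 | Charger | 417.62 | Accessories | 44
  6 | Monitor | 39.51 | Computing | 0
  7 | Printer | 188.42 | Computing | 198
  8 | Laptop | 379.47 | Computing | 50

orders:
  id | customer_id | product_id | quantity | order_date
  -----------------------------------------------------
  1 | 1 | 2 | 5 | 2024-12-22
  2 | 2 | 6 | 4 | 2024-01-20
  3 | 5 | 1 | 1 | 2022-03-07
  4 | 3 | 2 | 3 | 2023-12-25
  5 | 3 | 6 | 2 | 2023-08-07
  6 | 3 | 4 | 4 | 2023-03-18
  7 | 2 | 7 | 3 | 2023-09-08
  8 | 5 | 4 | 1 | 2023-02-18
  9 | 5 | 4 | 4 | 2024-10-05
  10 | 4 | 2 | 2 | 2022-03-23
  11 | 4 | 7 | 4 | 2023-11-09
SELECT name, city FROM customers WHERE city IN ('Phoenix', 'Houston', 'Dallas')

Execution result:
name | city
Peter Williams | Houston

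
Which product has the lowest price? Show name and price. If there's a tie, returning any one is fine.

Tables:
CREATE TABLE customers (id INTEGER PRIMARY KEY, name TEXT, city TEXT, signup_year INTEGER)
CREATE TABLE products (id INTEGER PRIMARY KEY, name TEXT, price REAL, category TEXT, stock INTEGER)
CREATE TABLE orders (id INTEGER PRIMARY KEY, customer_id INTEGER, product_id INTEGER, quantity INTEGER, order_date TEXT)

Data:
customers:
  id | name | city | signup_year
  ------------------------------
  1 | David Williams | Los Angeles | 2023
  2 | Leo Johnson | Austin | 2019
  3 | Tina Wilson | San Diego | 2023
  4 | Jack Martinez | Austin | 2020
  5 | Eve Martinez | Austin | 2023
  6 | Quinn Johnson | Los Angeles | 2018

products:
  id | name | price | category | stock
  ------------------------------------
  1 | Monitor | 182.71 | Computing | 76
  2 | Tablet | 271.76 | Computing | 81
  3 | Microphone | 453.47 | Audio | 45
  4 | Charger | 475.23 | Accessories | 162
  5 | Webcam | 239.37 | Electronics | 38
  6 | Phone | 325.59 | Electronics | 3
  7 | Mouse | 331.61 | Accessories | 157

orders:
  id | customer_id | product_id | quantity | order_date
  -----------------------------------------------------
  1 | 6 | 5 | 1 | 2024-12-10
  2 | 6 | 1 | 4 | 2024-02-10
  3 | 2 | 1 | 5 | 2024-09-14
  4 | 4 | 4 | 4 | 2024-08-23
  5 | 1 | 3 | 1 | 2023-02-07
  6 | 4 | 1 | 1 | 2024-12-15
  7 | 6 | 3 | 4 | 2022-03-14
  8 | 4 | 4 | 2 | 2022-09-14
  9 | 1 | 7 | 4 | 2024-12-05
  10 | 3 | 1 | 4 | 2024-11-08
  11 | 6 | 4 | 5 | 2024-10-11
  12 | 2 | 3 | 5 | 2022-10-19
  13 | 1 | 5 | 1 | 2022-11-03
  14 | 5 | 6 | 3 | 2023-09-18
SELECT name, price FROM products ORDER BY price ASC LIMIT 1

Execution result:
name | price
Monitor | 182.71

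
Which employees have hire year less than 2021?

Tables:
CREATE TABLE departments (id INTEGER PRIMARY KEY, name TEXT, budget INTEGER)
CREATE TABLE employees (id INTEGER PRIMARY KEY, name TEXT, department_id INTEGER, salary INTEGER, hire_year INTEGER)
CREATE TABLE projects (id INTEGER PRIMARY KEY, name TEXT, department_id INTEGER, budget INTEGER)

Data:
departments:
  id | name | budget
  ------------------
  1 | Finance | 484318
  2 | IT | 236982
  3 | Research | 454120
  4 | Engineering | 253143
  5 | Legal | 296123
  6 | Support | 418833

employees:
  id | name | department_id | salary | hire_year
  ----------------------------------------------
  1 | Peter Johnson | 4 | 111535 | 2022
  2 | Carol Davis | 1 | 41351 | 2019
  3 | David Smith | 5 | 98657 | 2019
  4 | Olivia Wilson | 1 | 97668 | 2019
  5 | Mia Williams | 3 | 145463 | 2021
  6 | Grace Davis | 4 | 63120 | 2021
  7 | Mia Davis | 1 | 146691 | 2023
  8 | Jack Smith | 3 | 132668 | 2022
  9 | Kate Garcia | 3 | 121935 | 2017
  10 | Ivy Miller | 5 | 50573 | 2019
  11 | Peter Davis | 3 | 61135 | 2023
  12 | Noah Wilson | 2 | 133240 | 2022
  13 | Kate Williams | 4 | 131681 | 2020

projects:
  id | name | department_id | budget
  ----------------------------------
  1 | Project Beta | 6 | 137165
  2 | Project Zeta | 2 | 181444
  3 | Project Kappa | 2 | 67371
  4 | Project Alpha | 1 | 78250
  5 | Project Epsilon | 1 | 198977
SELECT name, hire_year FROM employees WHERE hire_year < 2021

Execution result:
name | hire_year
Carol Davis | 2019
David Smith | 2019
Olivia Wilson | 2019
Kate Garcia | 2017
Ivy Miller | 2019
Kate Williams | 2020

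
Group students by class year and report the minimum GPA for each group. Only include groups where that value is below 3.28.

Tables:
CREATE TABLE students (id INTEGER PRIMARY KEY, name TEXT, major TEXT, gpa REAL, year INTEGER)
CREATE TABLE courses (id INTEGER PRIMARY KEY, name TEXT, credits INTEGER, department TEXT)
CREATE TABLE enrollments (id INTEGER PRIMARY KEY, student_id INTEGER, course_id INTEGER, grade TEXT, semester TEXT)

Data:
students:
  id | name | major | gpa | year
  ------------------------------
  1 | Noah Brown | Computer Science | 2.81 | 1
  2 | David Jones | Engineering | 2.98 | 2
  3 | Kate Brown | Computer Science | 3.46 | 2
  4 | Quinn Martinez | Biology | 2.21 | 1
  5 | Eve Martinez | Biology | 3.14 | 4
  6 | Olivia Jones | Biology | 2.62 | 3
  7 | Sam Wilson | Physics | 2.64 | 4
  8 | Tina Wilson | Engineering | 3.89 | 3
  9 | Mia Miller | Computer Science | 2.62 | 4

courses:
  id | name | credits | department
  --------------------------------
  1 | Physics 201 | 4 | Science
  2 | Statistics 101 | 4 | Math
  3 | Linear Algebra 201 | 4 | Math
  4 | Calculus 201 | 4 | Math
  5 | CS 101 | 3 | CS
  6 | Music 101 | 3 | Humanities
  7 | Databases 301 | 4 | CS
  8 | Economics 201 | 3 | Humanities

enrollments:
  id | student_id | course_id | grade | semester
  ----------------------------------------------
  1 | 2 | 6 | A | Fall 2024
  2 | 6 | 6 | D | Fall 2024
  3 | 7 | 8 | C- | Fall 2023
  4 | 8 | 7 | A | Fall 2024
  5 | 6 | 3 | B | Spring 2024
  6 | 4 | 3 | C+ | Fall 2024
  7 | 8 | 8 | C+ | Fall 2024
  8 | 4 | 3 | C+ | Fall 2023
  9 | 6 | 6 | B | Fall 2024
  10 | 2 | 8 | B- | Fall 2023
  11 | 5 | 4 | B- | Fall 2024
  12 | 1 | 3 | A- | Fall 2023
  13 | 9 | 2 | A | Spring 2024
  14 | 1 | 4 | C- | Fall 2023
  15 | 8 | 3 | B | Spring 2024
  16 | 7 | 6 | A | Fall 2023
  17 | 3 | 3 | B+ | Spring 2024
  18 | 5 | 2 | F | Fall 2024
SELECT year, MIN(gpa) AS min_gpa FROM students GROUP BY year HAVING MIN(gpa) < 3.28

Execution result:
year | min_gpa
1 | 2.21
2 | 2.98
3 | 2.62
4 | 2.62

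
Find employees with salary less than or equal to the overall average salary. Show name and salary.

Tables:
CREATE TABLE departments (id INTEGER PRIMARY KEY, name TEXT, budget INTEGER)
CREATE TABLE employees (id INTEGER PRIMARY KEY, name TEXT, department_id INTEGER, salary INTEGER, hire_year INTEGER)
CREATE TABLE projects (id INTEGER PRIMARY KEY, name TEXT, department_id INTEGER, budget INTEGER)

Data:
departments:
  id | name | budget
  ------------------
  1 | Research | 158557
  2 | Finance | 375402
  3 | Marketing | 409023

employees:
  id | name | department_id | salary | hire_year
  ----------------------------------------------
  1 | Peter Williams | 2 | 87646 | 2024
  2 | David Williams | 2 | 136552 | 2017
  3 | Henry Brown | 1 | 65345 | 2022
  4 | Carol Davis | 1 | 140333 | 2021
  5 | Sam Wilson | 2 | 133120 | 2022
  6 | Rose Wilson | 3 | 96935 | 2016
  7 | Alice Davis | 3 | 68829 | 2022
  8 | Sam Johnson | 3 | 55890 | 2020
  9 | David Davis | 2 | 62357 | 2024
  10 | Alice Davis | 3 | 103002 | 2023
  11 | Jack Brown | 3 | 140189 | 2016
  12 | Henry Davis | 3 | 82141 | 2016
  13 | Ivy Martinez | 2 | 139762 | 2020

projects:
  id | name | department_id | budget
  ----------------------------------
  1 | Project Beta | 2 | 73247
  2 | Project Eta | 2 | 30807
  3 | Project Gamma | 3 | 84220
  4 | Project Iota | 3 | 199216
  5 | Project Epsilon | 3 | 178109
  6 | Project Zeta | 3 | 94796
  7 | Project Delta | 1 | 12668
SELECT name, salary FROM employees WHERE salary <= (SELECT AVG(salary) FROM employees)

Execution result:
name | salary
Peter Williams | 87646
Henry Brown | 65345
Rose Wilson | 96935
Alice Davis | 68829
Sam Johnson | 55890
David Davis | 62357
Henry Davis | 82141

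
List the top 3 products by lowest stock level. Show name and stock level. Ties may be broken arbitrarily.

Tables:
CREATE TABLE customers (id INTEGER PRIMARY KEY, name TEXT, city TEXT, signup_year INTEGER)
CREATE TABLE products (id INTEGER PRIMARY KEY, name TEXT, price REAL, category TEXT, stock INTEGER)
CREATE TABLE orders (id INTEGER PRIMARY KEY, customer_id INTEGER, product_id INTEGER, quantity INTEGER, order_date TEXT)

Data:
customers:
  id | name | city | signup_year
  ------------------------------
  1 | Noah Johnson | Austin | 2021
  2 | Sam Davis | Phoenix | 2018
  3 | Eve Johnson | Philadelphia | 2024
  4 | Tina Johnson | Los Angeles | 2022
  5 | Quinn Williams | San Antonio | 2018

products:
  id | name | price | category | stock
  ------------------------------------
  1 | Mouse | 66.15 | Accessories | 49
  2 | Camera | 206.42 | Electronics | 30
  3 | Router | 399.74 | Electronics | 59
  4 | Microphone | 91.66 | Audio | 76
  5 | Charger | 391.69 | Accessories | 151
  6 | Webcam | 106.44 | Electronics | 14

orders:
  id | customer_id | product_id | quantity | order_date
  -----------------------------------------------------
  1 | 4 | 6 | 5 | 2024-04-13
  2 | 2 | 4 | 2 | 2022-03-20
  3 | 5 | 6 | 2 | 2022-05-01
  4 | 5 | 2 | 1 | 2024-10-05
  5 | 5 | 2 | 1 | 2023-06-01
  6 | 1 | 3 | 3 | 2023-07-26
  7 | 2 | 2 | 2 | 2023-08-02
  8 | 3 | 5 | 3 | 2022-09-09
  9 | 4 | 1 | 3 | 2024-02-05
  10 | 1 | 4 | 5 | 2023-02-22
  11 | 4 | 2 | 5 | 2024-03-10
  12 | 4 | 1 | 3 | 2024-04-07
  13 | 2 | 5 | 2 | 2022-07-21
SELECT name, stock FROM products ORDER BY stock ASC LIMIT 3

Execution result:
name | stock
Webcam | 14
Camera | 30
Mouse | 49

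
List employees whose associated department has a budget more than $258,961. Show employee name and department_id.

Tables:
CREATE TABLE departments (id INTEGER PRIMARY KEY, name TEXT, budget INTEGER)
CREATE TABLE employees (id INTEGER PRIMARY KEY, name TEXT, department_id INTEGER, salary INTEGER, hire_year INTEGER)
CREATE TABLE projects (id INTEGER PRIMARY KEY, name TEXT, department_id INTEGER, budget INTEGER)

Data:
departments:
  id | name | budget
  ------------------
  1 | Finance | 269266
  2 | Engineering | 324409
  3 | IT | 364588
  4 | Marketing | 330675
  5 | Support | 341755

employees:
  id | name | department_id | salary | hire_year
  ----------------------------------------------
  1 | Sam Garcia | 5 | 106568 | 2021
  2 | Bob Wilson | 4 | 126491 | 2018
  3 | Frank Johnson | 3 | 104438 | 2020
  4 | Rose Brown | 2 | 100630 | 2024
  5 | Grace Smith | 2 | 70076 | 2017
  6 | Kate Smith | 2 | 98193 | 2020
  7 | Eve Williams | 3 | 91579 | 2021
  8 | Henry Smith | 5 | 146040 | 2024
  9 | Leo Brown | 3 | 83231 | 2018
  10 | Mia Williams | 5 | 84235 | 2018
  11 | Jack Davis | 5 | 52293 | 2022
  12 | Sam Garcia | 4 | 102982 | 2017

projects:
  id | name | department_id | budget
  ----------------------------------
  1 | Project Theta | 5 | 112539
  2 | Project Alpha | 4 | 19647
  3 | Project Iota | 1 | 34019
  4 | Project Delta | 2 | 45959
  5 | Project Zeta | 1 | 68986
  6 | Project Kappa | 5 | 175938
SELECT name, department_id FROM employees WHERE department_id IN (SELECT id FROM departments WHERE budget > 258961)

Execution result:
name | department_id
Sam Garcia | 5
Bob Wilson | 4
Frank Johnson | 3
Rose Brown | 2
Grace Smith | 2
Kate Smith | 2
Eve Williams | 3
Henry Smith | 5
Leo Brown | 3
Mia Williams | 5
Jack Davis | 5
Sam Garcia | 4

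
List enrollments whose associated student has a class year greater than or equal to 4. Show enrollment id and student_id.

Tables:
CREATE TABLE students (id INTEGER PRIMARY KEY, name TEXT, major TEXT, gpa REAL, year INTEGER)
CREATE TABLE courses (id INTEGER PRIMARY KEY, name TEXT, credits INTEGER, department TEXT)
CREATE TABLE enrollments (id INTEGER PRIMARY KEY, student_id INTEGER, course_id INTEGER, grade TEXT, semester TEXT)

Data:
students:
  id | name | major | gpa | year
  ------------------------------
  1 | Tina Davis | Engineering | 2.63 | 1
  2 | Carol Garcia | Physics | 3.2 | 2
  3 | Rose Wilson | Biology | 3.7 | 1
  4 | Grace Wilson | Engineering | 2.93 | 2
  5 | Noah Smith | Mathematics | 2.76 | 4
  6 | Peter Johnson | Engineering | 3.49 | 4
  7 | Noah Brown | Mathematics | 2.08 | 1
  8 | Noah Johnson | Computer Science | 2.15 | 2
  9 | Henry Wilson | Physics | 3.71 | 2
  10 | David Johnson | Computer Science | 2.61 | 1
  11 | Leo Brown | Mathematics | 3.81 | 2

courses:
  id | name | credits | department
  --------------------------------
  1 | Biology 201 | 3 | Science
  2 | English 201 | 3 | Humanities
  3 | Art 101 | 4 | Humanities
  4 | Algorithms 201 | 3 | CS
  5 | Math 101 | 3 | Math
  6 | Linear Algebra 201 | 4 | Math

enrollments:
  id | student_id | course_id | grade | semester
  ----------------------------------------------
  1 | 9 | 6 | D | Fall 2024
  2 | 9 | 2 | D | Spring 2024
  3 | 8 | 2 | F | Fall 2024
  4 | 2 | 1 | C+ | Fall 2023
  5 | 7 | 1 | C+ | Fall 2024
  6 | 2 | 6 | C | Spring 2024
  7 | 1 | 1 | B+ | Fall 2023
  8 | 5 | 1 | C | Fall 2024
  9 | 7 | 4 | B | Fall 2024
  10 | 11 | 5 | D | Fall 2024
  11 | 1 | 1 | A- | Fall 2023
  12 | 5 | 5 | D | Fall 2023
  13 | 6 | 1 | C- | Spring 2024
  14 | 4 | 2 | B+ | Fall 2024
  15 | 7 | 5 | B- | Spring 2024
SELECT id, student_id FROM enrollments WHERE student_id IN (SELECT id FROM students WHERE year >= 4)

Execution result:
id | student_id
8 | 5
12 | 5
13 | 6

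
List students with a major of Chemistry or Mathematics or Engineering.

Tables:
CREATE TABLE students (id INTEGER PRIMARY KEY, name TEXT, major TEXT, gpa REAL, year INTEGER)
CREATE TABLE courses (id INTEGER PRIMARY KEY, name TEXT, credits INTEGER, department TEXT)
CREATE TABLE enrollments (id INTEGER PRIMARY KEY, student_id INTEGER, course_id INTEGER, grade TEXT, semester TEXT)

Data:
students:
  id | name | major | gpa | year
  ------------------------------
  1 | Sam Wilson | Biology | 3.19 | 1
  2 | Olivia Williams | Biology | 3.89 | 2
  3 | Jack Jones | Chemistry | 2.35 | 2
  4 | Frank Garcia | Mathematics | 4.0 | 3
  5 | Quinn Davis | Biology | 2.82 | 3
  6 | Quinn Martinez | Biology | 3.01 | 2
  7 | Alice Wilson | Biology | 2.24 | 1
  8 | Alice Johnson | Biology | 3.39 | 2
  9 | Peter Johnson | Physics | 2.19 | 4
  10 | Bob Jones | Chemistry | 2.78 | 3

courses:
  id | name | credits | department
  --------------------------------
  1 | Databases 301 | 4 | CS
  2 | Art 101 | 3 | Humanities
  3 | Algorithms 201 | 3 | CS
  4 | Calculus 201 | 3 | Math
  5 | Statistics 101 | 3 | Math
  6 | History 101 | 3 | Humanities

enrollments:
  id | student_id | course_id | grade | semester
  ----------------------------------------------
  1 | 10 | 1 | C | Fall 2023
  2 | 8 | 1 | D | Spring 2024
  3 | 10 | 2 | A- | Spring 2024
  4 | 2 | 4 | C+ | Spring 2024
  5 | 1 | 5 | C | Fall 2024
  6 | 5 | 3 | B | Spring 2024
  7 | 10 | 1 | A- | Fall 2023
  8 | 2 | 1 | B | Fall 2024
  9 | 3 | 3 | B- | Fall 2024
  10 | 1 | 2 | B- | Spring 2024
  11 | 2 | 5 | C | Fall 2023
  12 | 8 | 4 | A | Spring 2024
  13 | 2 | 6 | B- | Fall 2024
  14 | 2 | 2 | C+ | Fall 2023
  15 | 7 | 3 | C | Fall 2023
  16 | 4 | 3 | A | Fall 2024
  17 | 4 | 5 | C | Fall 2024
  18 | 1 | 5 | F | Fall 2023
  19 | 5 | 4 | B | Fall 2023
SELECT name, major FROM students WHERE major IN ('Chemistry', 'Mathematics', 'Engineering')

Execution result:
name | major
Jack Jones | Chemistry
Frank Garcia | Mathematics
Bob Jones | Chemistry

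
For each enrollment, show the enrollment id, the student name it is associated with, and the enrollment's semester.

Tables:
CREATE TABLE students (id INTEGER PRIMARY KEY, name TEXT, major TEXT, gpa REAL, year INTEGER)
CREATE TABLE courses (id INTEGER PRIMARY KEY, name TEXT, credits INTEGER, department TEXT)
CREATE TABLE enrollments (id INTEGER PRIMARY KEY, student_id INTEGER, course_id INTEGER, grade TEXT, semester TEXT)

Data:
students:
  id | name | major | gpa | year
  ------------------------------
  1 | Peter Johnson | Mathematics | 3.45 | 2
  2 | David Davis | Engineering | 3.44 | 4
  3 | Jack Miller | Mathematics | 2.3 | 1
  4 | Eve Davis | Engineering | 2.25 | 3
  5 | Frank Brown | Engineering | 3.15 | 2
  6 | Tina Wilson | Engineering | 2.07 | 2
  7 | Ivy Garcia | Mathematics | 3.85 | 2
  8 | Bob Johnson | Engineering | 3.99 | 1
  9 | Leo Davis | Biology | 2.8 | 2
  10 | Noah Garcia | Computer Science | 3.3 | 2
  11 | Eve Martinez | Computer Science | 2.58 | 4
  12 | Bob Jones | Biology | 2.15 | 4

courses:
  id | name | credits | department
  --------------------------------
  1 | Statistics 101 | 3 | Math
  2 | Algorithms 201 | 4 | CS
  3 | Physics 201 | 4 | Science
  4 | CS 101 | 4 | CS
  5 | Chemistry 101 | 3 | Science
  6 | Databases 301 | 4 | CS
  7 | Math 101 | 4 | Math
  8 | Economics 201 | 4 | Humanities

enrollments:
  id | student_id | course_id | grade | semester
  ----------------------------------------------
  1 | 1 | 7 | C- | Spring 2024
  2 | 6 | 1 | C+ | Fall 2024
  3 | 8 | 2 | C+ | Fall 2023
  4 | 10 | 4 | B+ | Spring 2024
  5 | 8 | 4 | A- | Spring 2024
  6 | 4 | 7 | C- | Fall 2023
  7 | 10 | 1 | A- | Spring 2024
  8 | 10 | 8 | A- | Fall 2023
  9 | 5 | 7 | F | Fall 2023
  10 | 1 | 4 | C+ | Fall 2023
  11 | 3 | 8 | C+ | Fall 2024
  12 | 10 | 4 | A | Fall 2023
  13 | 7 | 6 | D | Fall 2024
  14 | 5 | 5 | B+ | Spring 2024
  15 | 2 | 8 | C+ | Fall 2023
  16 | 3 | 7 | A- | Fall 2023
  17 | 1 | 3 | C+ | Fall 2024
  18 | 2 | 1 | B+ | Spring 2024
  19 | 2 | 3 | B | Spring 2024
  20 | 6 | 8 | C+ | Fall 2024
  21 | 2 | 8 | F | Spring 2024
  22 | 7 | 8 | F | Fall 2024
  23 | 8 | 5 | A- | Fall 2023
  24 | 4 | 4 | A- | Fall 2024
SELECT c.id, p.name AS student, c.semester FROM enrollments c JOIN students p ON c.student_id = p.id

Execution result:
id | student | semester
1 | Peter Johnson | Spring 2024
2 | Tina Wilson | Fall 2024
3 | Bob Johnson | Fall 2023
4 | Noah Garcia | Spring 2024
5 | Bob Johnson | Spring 2024
6 | Eve Davis | Fall 2023
7 | Noah Garcia | Spring 2024
8 | Noah Garcia | Fall 2023
9 | Frank Brown | Fall 2023
10 | Peter Johnson | Fall 2023
11 | Jack Miller | Fall 2024
12 | Noah Garcia | Fall 2023
13 | Ivy Garcia | Fall 2024
14 | Frank Brown | Spring 2024
15 | David Davis | Fall 2023
16 | Jack Miller | Fall 2023
17 | Peter Johnson | Fall 2024
18 | David Davis | Spring 2024
19 | David Davis | Spring 2024
20 | Tina Wilson | Fall 2024
21 | David Davis | Spring 2024
22 | Ivy Garcia | Fall 2024
23 | Bob Johnson | Fall 2023
24 | Eve Davis | Fall 2024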